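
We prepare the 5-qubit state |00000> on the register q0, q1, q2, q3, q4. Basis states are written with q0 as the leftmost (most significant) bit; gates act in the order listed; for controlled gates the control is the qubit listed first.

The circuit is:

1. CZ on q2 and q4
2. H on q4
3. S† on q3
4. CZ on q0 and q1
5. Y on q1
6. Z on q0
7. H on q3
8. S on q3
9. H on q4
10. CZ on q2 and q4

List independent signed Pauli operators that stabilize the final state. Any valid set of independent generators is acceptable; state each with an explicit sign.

The final state is stabilized by the group generated by +IIIYI, +ZIIII, -IZIII, +IIZII, +IIIIZ; other independent generating sets are equally valid.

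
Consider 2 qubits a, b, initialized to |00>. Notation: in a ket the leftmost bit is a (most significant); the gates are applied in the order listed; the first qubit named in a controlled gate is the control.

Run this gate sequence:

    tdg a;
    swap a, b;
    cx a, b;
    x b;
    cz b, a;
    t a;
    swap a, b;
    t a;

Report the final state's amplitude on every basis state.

The resulting statevector has amplitude exp(I*pi/4) on |10>, and 0 on every other basis state.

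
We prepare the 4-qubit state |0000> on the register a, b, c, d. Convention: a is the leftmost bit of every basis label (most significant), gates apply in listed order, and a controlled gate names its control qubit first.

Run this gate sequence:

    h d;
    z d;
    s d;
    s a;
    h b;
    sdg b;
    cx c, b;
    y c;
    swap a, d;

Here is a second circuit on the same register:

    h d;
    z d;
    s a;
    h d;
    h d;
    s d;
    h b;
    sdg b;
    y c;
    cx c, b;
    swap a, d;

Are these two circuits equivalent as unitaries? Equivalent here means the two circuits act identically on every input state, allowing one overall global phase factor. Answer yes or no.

No: there is an input state on which the two circuits produce genuinely different outputs (not merely differing by a phase).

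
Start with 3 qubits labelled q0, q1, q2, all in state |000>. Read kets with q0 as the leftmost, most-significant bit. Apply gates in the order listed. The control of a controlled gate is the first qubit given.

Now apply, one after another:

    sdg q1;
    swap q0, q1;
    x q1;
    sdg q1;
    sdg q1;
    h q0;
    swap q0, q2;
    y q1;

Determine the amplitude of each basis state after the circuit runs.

The final amplitudes are sqrt(2)*I/2 on |000>, sqrt(2)*I/2 on |001>, and 0 on every other basis state.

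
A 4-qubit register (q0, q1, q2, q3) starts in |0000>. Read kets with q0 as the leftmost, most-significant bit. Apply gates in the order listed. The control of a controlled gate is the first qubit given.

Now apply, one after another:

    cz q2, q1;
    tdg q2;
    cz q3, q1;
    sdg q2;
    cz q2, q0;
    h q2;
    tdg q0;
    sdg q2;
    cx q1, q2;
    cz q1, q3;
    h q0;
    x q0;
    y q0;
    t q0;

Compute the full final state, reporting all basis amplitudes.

The resulting statevector has amplitude -I/2 on |0000>, -1/2 on |0010>, exp(3*I*pi/4)/2 on |1000>, exp(I*pi/4)/2 on |1010>, and 0 on every other basis state.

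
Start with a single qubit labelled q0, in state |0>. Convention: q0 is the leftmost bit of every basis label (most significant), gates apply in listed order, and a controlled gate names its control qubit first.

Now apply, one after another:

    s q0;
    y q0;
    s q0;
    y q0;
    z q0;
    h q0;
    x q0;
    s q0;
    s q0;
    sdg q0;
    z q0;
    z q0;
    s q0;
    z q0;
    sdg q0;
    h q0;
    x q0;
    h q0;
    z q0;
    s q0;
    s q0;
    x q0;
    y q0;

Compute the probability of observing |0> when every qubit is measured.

The probability of measuring |0> is 1/2.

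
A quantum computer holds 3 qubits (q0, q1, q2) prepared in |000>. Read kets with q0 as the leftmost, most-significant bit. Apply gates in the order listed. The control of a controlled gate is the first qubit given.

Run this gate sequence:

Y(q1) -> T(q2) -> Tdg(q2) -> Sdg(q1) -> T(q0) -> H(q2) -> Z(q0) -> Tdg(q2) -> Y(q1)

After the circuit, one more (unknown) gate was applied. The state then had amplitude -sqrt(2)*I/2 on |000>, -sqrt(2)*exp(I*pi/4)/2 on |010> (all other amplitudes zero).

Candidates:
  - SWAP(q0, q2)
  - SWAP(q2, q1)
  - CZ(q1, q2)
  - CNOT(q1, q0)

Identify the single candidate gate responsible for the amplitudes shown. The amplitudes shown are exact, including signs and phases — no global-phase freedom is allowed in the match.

The unique candidate consistent with the amplitudes is SWAP(q2, q1).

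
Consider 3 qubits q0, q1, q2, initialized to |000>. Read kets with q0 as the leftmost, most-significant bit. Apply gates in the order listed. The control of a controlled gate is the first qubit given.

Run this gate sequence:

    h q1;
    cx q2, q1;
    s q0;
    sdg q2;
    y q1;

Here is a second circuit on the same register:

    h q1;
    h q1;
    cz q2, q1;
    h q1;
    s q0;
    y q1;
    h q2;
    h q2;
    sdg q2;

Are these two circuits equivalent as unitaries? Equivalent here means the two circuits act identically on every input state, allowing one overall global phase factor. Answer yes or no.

Yes, they are equivalent — the unitaries differ by at most a global phase.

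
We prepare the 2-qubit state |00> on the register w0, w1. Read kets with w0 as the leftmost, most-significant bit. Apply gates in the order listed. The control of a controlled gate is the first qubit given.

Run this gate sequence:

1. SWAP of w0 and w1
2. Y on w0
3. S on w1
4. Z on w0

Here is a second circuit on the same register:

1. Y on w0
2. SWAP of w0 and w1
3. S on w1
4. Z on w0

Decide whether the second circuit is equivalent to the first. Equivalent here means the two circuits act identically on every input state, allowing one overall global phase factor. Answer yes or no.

No, they are not equivalent — no single phase factor reconciles the two unitaries.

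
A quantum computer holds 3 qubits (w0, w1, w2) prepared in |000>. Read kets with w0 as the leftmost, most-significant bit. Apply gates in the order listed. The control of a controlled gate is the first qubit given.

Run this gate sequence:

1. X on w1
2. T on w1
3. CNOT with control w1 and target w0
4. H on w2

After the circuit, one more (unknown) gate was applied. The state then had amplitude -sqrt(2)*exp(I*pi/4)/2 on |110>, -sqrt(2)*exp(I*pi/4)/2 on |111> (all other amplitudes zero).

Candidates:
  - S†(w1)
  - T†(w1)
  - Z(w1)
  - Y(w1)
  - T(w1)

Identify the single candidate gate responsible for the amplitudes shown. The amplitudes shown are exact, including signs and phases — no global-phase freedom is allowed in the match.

It was Z(w1) that produced the state shown.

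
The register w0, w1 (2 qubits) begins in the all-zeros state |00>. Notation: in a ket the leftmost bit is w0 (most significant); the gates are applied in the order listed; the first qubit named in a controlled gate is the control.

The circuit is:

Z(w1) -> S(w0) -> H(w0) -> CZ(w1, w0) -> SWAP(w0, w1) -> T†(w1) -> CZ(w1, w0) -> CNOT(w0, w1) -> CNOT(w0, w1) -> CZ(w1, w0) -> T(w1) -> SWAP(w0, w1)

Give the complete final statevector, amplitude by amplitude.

After the circuit, the state carries amplitude sqrt(2)/2 on |00>, 0 on |01>, sqrt(2)/2 on |10>, 0 on |11>.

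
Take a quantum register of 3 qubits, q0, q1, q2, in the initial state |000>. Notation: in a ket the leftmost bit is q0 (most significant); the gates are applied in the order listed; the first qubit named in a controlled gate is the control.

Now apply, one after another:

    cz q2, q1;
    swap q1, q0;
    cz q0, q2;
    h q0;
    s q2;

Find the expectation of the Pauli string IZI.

The expectation value of IZI is 1.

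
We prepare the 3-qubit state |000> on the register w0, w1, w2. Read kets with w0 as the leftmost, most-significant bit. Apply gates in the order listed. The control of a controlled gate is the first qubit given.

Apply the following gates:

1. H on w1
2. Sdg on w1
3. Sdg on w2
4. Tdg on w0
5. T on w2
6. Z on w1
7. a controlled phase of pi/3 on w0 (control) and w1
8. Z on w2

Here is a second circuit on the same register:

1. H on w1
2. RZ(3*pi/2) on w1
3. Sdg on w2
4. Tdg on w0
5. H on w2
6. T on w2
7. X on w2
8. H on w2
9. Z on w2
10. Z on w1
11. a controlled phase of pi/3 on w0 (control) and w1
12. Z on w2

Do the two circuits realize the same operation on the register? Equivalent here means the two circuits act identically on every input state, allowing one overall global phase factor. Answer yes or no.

No: there is an input state on which the two circuits produce genuinely different outputs (not merely differing by a phase).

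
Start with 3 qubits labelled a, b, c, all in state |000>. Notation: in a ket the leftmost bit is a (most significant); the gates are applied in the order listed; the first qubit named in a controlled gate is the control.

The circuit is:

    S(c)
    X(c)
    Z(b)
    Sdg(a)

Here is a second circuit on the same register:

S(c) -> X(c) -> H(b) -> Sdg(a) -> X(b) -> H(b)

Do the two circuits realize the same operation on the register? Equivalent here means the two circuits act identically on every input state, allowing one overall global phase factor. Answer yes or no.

Yes — the two circuits implement the same unitary up to a global phase.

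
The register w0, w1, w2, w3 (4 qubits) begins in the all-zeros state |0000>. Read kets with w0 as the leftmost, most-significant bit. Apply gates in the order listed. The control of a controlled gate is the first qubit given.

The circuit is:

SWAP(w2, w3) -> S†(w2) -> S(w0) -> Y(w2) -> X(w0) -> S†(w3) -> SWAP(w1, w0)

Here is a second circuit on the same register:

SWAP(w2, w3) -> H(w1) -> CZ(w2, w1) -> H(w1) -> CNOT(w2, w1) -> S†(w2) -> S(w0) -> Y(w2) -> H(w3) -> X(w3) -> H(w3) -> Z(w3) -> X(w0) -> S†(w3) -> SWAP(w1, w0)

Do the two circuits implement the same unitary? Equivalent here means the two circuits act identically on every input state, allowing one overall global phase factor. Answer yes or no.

Yes: on every input state the two circuits agree up to one overall phase factor.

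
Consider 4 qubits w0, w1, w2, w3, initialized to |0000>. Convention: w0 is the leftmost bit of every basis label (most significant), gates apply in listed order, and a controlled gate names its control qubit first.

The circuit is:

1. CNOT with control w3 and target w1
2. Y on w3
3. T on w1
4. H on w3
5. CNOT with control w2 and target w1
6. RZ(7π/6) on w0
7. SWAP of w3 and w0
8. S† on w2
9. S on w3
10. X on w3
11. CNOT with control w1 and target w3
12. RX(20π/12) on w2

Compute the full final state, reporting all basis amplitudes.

After the circuit, the state carries amplitude sqrt(6)*exp(11*I*pi/12)/4 on |0001>, -sqrt(2)*exp(5*I*pi/12)/4 on |0011>, -sqrt(6)*exp(11*I*pi/12)/4 on |1001>, sqrt(2)*exp(5*I*pi/12)/4 on |1011>, and 0 on every other basis state.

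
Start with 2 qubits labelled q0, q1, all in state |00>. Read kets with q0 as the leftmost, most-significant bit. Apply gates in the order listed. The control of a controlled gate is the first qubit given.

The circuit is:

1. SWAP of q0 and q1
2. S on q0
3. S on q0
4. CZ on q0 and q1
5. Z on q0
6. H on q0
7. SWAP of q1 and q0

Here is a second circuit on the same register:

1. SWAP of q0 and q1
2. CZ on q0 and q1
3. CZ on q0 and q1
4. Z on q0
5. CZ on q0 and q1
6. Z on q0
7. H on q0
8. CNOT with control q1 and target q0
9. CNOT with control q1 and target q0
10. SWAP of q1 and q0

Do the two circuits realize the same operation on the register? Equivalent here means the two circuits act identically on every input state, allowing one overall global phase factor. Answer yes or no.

Yes — the two circuits implement the same unitary up to a global phase.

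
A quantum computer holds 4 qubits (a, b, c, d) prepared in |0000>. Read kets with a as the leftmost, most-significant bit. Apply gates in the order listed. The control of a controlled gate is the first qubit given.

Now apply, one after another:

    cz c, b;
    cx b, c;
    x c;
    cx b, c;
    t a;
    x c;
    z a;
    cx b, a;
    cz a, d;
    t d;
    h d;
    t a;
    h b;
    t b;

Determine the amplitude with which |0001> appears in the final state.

The amplitude on |0001> is 1/2.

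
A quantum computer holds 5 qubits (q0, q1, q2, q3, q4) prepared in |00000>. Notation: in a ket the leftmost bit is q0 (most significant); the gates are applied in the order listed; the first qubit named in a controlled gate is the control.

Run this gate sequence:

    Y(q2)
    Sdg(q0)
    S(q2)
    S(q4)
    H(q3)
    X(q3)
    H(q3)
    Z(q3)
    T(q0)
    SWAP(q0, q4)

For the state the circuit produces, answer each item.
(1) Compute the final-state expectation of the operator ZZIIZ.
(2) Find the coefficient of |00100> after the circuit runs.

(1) The expectation value of ZZIIZ is 1. Key observation: gates 5-8 undo each other exactly, leaving only the rest of the circuit to track.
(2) The amplitude on |00100> is -1.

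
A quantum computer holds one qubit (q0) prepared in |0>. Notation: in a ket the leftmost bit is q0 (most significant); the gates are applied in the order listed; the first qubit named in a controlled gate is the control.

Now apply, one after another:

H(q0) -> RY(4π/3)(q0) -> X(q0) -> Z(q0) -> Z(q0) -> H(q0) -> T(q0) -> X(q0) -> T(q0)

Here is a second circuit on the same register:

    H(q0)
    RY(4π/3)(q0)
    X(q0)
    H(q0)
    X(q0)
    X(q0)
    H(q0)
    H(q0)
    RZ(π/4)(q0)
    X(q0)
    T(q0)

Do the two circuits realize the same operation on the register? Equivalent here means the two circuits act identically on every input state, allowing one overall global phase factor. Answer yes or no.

Yes, they are equivalent — the unitaries differ by at most a global phase.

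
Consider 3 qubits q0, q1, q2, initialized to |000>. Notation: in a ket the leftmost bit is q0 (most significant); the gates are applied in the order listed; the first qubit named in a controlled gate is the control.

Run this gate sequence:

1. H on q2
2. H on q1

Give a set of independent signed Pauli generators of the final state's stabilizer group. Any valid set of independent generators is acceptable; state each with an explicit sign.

The final state is stabilized by the group generated by +IXI, +IIX, +ZII; other independent generating sets are equally valid.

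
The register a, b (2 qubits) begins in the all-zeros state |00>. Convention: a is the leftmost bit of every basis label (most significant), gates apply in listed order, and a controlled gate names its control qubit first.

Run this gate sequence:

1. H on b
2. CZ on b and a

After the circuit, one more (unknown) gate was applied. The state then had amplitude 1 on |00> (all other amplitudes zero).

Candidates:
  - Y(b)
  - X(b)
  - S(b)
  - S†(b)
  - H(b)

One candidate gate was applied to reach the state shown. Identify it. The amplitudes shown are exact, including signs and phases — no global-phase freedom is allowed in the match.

It was H(b) that produced the state shown.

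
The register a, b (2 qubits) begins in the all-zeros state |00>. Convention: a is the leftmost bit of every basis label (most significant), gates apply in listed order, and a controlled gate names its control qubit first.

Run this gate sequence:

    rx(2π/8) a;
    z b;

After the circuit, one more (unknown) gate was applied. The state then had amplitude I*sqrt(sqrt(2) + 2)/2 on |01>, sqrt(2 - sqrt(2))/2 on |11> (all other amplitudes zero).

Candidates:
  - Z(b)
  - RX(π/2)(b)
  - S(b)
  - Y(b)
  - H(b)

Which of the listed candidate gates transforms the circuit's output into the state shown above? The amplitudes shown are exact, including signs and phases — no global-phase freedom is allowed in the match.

The unique candidate consistent with the amplitudes is Y(b).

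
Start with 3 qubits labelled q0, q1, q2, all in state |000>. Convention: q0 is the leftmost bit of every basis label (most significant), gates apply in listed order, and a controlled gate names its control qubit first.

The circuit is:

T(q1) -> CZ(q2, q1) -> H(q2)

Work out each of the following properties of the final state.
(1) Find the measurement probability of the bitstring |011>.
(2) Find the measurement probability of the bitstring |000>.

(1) Outcome |011> occurs with probability 0.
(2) The probability of measuring |000> is 1/2.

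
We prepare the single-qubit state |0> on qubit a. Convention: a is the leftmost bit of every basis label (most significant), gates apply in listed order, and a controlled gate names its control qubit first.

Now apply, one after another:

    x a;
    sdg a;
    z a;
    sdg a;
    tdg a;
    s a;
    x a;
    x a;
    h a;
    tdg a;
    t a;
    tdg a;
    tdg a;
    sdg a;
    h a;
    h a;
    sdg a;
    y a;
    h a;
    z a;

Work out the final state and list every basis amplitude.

The resulting statevector has amplitude -sqrt(2)/2 on |0>, (1 - I)*exp(3*I*pi/4)/2 on |1>.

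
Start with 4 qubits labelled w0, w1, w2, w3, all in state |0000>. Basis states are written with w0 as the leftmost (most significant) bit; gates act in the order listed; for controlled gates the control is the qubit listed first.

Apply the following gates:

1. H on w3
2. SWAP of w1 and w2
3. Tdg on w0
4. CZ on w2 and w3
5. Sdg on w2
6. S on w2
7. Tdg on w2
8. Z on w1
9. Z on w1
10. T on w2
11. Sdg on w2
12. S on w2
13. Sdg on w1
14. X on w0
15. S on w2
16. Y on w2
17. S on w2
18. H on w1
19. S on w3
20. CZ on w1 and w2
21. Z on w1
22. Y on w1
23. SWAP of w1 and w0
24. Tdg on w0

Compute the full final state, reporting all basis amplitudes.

The resulting statevector has amplitude I/2 on |0110>, -1/2 on |0111>, -exp(I*pi/4)/2 on |1110>, -exp(3*I*pi/4)/2 on |1111>, and 0 on every other basis state. Key observation: steps 5-12 multiply out to the identity, so the circuit reduces to the remaining gates.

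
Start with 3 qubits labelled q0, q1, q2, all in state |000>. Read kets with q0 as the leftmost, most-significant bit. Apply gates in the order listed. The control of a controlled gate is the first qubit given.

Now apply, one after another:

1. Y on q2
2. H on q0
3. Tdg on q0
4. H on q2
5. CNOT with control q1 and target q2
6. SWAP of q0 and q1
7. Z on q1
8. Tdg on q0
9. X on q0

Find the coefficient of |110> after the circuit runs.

The final state's coefficient on |110> equals -exp(I*pi/4)/2.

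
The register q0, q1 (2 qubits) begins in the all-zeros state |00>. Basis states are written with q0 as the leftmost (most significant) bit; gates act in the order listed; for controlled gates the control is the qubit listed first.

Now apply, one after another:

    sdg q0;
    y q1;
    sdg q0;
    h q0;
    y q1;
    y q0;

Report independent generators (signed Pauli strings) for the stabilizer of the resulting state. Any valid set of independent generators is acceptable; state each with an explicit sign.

The stabilizer group can be generated by -XI, +IZ, among other valid generating sets.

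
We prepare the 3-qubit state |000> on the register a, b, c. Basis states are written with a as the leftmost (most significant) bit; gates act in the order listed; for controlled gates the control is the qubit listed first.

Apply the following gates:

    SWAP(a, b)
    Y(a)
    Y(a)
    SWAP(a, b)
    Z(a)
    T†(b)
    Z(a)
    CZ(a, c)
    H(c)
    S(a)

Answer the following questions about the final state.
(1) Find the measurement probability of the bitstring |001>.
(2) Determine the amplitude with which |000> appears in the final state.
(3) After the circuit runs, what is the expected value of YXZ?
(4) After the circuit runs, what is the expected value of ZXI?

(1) The probability of measuring |001> is 1/2.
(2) The amplitude on |000> is sqrt(2)/2.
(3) In the final state, YXZ has expectation 0.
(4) The observable ZXI averages to 0.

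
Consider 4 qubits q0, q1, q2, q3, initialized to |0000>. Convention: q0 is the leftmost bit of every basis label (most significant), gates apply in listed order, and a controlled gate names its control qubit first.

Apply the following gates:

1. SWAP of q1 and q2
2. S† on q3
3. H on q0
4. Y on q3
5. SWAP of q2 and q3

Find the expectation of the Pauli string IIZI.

The observable IIZI averages to -1.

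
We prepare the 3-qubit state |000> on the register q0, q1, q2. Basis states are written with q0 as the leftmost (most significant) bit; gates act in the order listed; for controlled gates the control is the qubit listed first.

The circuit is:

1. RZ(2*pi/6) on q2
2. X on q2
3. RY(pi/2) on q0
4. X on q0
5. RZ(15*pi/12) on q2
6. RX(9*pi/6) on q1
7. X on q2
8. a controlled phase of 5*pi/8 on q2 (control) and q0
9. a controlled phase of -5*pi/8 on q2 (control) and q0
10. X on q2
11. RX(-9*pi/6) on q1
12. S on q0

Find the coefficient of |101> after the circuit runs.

The amplitude on |101> is sqrt(2)*exp(23*I*pi/24)/2. Key observation: steps 6-11 multiply out to the identity, so the circuit reduces to the remaining gates.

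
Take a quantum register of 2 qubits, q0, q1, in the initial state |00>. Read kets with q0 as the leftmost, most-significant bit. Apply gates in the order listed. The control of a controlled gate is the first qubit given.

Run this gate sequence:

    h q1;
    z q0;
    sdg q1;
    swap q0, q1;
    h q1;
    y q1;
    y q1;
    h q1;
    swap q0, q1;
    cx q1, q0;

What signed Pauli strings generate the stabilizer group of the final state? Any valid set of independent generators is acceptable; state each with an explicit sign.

One valid set of independent stabilizer generators is -XY, +ZZ (any independent generating set of the same group is equally correct). Key observation: steps 4-9 multiply out to the identity, so the circuit reduces to the remaining gates.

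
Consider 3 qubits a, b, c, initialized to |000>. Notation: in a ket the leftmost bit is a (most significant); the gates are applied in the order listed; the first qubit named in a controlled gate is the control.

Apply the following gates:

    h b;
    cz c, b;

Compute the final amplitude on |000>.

The amplitude on |000> is sqrt(2)/2.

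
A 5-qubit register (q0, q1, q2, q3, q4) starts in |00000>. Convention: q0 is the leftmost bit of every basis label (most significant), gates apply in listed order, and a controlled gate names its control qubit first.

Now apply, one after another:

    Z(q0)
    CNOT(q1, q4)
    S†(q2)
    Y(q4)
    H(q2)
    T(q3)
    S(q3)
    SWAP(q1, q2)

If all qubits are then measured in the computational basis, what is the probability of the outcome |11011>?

The probability of measuring |11011> is 0.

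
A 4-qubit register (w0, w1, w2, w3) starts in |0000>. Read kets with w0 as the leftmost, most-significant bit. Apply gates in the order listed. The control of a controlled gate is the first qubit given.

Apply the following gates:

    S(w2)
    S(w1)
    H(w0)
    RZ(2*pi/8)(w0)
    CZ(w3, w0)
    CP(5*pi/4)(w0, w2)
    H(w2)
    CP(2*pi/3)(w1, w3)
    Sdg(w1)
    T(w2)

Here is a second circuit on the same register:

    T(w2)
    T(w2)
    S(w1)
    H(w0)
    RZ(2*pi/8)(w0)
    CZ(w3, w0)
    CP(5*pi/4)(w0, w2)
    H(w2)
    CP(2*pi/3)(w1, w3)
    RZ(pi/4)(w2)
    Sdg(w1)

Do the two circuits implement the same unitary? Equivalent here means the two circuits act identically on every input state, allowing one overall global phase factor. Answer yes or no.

Yes: on every input state the two circuits agree up to one overall phase factor.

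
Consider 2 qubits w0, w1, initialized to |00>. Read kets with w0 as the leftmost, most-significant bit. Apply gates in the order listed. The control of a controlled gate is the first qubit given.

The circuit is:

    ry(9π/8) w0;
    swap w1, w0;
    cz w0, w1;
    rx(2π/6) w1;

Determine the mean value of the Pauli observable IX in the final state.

The observable IX averages to -sqrt(2 - sqrt(2))/2.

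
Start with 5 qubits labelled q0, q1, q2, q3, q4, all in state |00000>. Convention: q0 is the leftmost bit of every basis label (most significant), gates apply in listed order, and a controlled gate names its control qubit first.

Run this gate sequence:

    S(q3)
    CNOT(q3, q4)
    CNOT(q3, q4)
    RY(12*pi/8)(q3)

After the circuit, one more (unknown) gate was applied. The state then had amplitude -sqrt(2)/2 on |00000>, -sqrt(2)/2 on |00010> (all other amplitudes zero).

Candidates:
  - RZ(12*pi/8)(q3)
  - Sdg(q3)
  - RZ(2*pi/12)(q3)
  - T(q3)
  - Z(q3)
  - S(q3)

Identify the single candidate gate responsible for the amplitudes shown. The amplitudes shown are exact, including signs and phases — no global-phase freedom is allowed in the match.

The applied gate was Z(q3).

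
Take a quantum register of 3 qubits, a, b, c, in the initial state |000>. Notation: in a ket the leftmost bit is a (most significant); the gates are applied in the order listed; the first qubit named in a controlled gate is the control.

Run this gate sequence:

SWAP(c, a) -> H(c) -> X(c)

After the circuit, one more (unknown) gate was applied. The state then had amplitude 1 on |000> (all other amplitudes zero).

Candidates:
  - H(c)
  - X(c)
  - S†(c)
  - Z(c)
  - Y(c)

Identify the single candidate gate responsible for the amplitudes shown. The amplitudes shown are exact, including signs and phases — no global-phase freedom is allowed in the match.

It was H(c) that produced the state shown.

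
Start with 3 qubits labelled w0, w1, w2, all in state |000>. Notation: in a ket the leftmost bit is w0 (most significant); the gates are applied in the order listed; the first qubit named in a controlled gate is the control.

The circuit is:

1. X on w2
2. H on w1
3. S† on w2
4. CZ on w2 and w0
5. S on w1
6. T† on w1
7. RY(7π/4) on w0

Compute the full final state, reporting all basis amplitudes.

The final amplitudes are 0 on |000>, I*sqrt(2*sqrt(2) + 4)/4 on |001>, 0 on |010>, sqrt(2*sqrt(2) + 4)*exp(3*I*pi/4)/4 on |011>, 0 on |100>, -I*sqrt(4 - 2*sqrt(2))/4 on |101>, 0 on |110>, -sqrt(4 - 2*sqrt(2))*exp(3*I*pi/4)/4 on |111>.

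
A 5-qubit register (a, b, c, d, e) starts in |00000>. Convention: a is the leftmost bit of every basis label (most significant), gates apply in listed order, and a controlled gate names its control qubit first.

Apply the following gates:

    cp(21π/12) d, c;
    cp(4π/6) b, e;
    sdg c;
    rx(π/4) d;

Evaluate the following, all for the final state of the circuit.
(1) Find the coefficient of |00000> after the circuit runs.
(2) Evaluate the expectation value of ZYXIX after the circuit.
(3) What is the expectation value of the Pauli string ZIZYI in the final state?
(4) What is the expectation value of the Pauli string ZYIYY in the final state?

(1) The final state's coefficient on |00000> equals sqrt(sqrt(2) + 2)/2.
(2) The observable ZYXIX averages to 0.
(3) In the final state, ZIZYI has expectation -sqrt(2)/2.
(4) The observable ZYIYY averages to 0.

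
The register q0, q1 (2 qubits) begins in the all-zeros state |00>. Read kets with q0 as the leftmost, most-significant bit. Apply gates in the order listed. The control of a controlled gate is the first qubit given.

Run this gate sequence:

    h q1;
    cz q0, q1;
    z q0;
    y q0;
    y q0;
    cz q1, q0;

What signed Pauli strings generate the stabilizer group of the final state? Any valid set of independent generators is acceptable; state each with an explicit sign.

The final state is stabilized by the group generated by +IX, +ZI; other independent generating sets are equally valid.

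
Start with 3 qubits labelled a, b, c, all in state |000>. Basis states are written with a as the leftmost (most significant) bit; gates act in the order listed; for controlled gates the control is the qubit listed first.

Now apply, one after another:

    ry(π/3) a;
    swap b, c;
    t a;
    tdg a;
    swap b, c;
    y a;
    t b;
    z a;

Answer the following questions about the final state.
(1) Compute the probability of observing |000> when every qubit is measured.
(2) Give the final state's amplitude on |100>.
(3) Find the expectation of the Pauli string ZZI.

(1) Outcome |000> occurs with probability 1/4. Key observation: gates 2-5 undo each other exactly, leaving only the rest of the circuit to track.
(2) The amplitude on |100> is -sqrt(3)*I/2.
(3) The expectation value of ZZI is -1/2.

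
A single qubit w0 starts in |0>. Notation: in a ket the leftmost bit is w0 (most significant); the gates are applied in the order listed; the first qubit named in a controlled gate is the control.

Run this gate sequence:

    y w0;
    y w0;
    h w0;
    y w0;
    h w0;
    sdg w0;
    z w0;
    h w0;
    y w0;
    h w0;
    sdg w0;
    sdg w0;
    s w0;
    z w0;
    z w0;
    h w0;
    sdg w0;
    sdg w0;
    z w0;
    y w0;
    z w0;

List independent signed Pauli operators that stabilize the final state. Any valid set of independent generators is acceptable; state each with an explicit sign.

The stabilizer group can be generated by +X, among other valid generating sets.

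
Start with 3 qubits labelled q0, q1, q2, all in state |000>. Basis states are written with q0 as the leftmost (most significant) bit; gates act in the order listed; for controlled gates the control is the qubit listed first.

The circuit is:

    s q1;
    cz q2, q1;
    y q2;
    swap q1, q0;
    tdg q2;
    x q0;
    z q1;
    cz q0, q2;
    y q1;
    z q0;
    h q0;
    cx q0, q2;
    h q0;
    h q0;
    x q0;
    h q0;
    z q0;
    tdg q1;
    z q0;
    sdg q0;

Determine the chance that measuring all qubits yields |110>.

A full measurement returns |110> with probability 1/4. Key observation: steps 14-17 multiply out to the identity, so the circuit reduces to the remaining gates.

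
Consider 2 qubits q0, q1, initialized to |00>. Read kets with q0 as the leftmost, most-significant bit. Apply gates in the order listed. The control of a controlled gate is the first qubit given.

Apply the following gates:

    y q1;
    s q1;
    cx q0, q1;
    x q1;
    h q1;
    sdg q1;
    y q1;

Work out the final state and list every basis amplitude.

The resulting statevector has amplitude sqrt(2)/2 on |00>, -sqrt(2)*I/2 on |01>, 0 on |10>, 0 on |11>.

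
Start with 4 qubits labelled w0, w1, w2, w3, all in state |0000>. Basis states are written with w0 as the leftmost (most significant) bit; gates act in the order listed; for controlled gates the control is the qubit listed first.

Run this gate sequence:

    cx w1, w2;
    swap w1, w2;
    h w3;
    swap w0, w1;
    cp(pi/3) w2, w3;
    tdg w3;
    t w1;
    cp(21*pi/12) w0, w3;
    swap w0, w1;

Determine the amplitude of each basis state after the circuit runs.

The resulting statevector has amplitude sqrt(2)/2 on |0000>, -sqrt(2)*exp(3*I*pi/4)/2 on |0001>, and 0 on every other basis state.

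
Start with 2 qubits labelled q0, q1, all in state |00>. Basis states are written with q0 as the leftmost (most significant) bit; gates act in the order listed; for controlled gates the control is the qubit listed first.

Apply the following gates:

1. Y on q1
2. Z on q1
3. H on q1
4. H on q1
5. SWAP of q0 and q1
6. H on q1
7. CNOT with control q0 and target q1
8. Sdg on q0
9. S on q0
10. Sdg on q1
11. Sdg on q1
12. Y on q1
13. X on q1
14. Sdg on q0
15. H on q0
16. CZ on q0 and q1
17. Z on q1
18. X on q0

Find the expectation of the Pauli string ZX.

The expectation value of ZX is 1. Key observation: the block from step 3 through step 4 cancels to the identity and can be dropped.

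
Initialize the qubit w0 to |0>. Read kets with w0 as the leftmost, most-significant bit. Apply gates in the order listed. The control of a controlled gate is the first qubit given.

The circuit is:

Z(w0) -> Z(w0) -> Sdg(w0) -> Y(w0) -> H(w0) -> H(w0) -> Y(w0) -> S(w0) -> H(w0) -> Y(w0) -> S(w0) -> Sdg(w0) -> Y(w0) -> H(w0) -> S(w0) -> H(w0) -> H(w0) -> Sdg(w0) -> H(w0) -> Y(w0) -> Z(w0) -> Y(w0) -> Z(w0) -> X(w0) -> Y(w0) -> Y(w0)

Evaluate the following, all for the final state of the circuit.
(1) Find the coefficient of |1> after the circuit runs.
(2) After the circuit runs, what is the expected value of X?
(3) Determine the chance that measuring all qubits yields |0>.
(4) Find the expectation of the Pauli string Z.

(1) |1> carries amplitude -sqrt(2)/2 in the final state.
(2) The observable X averages to 1.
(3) A full measurement returns |0> with probability 1/2.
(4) The observable Z averages to 0.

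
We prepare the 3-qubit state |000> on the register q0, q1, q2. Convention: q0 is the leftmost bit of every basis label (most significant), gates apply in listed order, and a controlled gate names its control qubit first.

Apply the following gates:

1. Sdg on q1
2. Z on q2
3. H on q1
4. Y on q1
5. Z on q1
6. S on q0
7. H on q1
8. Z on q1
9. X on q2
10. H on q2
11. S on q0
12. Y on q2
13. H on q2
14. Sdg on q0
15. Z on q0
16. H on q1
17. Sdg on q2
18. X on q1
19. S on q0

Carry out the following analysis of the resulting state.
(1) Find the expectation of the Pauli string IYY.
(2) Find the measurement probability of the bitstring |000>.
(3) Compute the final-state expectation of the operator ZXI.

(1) In the final state, IYY has expectation 0.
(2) The probability of measuring |000> is 1/2.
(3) In the final state, ZXI has expectation 1.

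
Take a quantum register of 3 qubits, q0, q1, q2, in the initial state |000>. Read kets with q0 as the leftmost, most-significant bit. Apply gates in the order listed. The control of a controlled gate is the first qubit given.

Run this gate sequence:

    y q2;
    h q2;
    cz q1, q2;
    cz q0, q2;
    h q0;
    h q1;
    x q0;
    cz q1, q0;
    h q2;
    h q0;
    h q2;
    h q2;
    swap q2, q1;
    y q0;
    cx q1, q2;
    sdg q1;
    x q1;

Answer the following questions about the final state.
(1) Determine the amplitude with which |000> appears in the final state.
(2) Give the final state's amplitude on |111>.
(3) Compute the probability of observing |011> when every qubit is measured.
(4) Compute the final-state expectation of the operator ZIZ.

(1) |000> carries amplitude -sqrt(2)*I/2 in the final state.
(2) The final state's coefficient on |111> equals 0.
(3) A full measurement returns |011> with probability 0.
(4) The expectation value of ZIZ is 1.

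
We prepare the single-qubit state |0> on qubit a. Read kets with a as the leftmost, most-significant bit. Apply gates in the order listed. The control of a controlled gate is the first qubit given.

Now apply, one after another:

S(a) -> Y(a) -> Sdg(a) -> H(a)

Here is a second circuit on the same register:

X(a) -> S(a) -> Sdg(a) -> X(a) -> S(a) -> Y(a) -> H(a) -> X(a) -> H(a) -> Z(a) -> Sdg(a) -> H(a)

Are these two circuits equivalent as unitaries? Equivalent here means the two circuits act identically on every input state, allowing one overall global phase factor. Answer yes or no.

Yes, they are equivalent — the unitaries differ by at most a global phase.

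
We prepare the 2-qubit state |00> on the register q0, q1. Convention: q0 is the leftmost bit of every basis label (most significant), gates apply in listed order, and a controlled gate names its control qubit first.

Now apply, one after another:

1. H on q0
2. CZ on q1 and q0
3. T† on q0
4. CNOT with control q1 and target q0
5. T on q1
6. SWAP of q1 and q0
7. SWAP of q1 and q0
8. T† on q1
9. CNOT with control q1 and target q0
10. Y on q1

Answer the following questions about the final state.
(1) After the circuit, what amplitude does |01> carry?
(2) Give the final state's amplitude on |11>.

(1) The final state's coefficient on |01> equals sqrt(2)*I/2.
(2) The final state's coefficient on |11> equals sqrt(2)*exp(I*pi/4)/2.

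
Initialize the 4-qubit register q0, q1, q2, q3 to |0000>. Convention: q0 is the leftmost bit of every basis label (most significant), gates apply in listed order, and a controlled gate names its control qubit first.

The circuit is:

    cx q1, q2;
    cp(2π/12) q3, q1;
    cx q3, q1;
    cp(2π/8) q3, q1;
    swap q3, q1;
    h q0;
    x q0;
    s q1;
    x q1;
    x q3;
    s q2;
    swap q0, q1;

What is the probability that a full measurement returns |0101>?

Outcome |0101> occurs with probability 0.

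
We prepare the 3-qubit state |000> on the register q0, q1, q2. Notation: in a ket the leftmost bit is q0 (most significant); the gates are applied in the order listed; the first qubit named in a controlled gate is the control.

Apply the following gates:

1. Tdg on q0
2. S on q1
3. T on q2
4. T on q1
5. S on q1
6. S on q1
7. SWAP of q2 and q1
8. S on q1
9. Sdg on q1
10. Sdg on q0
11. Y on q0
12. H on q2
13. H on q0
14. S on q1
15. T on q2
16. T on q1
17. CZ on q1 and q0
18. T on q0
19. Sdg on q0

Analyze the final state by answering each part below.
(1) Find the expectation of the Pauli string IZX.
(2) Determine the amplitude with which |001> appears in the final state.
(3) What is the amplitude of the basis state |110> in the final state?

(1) The observable IZX averages to sqrt(2)/2. Key observation: steps 8-9 multiply out to the identity, so the circuit reduces to the remaining gates.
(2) The final state's coefficient on |001> equals exp(3*I*pi/4)/2.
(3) The final state's coefficient on |110> equals 0.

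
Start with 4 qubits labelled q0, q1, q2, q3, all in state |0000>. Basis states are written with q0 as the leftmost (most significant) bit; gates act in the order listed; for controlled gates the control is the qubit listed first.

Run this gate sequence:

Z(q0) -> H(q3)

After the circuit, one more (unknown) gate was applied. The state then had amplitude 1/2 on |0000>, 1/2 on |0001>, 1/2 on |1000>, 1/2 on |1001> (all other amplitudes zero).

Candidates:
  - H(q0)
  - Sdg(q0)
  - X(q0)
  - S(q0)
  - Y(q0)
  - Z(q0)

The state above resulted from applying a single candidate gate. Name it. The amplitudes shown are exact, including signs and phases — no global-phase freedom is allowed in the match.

It was H(q0) that produced the state shown.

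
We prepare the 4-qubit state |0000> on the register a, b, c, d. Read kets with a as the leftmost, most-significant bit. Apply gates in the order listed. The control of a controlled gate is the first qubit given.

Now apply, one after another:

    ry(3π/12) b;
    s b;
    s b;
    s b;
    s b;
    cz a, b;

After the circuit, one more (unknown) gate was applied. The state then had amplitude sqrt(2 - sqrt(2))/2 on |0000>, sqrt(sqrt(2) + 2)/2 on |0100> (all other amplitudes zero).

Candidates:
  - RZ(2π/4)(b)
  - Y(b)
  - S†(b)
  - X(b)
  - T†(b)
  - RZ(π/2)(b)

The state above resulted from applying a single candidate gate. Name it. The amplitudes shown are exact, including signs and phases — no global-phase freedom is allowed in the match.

It was X(b) that produced the state shown. Key observation: gates 2-5 undo each other exactly, leaving only the rest of the circuit to track.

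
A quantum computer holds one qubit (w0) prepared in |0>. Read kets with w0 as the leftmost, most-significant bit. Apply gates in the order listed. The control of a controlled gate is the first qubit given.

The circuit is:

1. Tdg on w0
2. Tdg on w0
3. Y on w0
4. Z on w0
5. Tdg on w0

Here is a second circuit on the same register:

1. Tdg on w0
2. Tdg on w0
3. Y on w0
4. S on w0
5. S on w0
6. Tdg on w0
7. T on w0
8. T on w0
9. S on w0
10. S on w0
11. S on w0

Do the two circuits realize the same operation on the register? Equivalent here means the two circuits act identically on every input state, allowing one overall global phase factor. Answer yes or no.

Yes, they are equivalent — the unitaries differ by at most a global phase.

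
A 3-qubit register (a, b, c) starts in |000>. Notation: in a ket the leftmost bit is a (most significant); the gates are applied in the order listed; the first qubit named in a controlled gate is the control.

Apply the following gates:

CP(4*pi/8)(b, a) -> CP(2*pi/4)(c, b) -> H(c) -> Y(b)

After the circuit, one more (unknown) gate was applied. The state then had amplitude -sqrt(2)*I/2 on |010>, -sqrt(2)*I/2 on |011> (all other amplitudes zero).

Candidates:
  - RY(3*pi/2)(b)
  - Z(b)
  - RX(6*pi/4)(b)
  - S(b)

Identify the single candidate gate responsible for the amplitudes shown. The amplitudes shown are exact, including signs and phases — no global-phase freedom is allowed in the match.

The applied gate was Z(b).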